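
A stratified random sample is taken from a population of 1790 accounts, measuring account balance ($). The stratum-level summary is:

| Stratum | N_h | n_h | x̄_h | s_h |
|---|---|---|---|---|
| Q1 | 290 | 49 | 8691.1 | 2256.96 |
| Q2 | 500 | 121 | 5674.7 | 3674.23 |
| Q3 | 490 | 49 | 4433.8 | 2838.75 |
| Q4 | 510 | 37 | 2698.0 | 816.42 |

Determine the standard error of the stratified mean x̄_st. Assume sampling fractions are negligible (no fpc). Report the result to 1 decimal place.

SE(x̄_st) ≈ 158.8

V̂(x̄_st) = Σ W_h² s_h²/n_h, with W_h = N_h/N and N = 1790:
  stratum Q1: (290/1790)²·2256.96²/49 = 2728.61
  stratum Q2: (500/1790)²·3674.23²/121 = 8705.25
  stratum Q3: (490/1790)²·2838.75²/49 = 12323.8
  stratum Q4: (510/1790)²·816.42²/37 = 1462.38
V̂(x̄_st) = 25220
SE(x̄_st) = √25220 = 158.808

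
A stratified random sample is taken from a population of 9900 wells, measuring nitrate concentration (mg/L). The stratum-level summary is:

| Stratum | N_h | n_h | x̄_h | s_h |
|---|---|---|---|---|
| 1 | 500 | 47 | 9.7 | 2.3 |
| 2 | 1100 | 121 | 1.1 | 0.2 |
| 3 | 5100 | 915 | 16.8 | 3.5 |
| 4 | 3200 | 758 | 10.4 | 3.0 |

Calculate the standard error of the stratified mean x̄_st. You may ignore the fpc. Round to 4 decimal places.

SE(x̄_st) ≈ 0.0713

V̂(x̄_st) = Σ W_h² s_h²/n_h, with W_h = N_h/N and N = 9900:
  stratum 1: (500/9900)²·2.3²/47 = 0.000287096
  stratum 2: (1100/9900)²·0.2²/121 = 4.08122e-06
  stratum 3: (5100/9900)²·3.5²/915 = 0.00355292
  stratum 4: (3200/9900)²·3.0²/758 = 0.00124052
V̂(x̄_st) = 0.00508461
SE(x̄_st) = √0.00508461 = 0.0713065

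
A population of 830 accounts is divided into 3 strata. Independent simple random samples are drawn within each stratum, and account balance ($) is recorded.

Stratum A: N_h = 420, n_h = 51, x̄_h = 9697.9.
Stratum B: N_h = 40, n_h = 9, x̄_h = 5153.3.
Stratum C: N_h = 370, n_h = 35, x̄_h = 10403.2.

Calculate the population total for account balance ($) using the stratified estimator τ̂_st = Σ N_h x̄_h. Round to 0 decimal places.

τ̂_st = Σ N_h x̄_h = 420·9697.9 + 40·5153.3 + 370·10403.2 = 8128434

τ̂_st ≈ 8128434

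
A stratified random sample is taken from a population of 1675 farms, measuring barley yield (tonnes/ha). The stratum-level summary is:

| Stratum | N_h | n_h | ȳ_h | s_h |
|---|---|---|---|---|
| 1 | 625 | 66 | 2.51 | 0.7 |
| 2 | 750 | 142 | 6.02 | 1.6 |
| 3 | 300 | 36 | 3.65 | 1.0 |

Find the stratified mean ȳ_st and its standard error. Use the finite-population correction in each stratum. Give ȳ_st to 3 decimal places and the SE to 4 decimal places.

ȳ_st = Σ W_h ȳ_h = (625·2.51 + 750·6.02 + 300·3.65)/1675 = 4.28582
V̂(ȳ_st) = Σ W_h² (1 − n_h/N_h) s_h²/n_h, with W_h = N_h/N and N = 1675:
  stratum 1: (625/1675)²·(1 − 66/625)·0.7²/66 = 0.000924516
  stratum 2: (750/1675)²·(1 − 142/750)·1.6²/142 = 0.00293013
  stratum 3: (300/1675)²·(1 − 36/300)·1.0²/36 = 0.000784139
V̂(ȳ_st) = 0.00463878
SE(ȳ_st) = √0.00463878 = 0.0681086

ȳ_st ≈ 4.286, SE ≈ 0.0681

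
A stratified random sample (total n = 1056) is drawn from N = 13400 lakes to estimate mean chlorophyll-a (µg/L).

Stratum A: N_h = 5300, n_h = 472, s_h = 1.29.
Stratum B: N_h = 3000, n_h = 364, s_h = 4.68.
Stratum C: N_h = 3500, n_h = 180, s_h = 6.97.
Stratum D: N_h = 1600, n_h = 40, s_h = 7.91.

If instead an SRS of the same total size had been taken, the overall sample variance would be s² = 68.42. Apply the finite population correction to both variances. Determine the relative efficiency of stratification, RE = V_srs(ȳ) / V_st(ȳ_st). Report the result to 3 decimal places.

RE ≈ 1.409

V̂(ȳ_st) = Σ W_h² (1 − n_h/N_h) s_h²/n_h, with W_h = N_h/N and N = 13400:
  stratum A: (5300/13400)²·(1 − 472/5300)·1.29²/472 = 0.000502425
  stratum B: (3000/13400)²·(1 − 364/3000)·4.68²/364 = 0.00265001
  stratum C: (3500/13400)²·(1 − 180/3500)·6.97²/180 = 0.0174658
  stratum D: (1600/13400)²·(1 − 40/1600)·7.91²/40 = 0.0217434
V_st = 0.0423617
V_srs = (1 − 1056/13400)·68.42/1056 = 0.0596857
Relative efficiency = V_srs / V_st = 0.0596857/0.0423617 = 1.4090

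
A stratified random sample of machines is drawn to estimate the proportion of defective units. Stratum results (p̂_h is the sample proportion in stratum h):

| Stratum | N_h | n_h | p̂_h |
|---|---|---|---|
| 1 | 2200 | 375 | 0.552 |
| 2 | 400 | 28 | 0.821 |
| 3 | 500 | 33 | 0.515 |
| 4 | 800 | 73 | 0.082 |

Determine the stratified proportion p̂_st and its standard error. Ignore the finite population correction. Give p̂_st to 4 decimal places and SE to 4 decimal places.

N = 3900; stratum weights W_h = N_h/N.
p̂_st = Σ W_h p̂_h = (2200·0.552 + 400·0.821 + 500·0.515 + 800·0.082)/3900 = 0.47844
V̂(p̂_st) = Σ W_h² p̂_h(1−p̂_h)/(n_h−1):
  stratum 1: (2200/3900)²·0.552·0.448/374 = 0.000210408
  stratum 2: (400/3900)²·0.821·0.179/27 = 5.72563e-05
  stratum 3: (500/3900)²·0.515·0.485/32 = 0.000128295
  stratum 4: (800/3900)²·0.082·0.918/72 = 4.39921e-05
V̂(p̂_st) = 0.000439951; SE = √V̂ = 0.020975

p̂_st ≈ 0.4784, SE ≈ 0.0210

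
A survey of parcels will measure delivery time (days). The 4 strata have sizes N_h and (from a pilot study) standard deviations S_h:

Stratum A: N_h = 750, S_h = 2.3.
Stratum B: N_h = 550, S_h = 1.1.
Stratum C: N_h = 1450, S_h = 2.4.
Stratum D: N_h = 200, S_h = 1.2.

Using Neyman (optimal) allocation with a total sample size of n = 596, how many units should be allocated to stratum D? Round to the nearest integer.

Neyman allocation: n_h = n · N_h S_h / Σ N_i S_i, with n = 596.
  stratum A: N_h·S_h = 750·2.3 = 1725.00
  stratum B: N_h·S_h = 550·1.1 = 605.00
  stratum C: N_h·S_h = 1450·2.4 = 3480.00
  stratum D: N_h·S_h = 200·1.2 = 240.00
Σ N_h S_h = 6050.00
n for stratum D = 596·240.00/6050.00 = 23.643 → 24

24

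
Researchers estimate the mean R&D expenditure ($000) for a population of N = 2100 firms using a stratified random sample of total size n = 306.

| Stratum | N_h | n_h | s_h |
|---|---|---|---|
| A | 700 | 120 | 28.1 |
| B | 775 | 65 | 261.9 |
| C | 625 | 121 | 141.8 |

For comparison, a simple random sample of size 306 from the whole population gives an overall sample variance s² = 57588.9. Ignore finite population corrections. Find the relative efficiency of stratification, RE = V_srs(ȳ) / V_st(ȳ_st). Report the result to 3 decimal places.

RE ≈ 1.182

V̂(ȳ_st) = Σ W_h² s_h²/n_h, with W_h = N_h/N and N = 2100:
  stratum A: (700/2100)²·28.1²/120 = 0.73112
  stratum B: (775/2100)²·261.9²/65 = 143.722
  stratum C: (625/2100)²·141.8²/121 = 14.7193
V_st = 159.172
V_srs = s²/n = 57588.9/306 = 188.199
Relative efficiency = V_srs / V_st = 188.199/159.172 = 1.1824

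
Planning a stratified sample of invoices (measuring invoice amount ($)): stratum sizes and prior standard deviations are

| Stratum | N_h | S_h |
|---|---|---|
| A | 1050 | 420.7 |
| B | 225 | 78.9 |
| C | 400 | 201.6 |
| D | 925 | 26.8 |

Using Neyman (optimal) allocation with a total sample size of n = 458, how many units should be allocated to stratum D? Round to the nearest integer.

20

Neyman allocation: n_h = n · N_h S_h / Σ N_i S_i, with n = 458.
  stratum A: N_h·S_h = 1050·420.7 = 441735.00
  stratum B: N_h·S_h = 225·78.9 = 17752.50
  stratum C: N_h·S_h = 400·201.6 = 80640.00
  stratum D: N_h·S_h = 925·26.8 = 24790.00
Σ N_h S_h = 564917.50
n for stratum D = 458·24790.00/564917.50 = 20.098 → 20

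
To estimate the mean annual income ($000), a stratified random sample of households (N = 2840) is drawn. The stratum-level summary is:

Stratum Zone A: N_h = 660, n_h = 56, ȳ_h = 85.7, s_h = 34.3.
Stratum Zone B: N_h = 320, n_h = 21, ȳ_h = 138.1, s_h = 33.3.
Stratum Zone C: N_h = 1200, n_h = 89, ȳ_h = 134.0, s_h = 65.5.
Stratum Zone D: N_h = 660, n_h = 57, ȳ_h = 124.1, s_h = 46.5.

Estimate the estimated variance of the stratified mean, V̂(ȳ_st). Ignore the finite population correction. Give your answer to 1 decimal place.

V̂(ȳ_st) = Σ W_h² s_h²/n_h, with W_h = N_h/N and N = 2840:
  stratum Zone A: (660/2840)²·34.3²/56 = 1.13462
  stratum Zone B: (320/2840)²·33.3²/21 = 0.670398
  stratum Zone C: (1200/2840)²·65.5²/89 = 8.60634
  stratum Zone D: (660/2840)²·46.5²/57 = 2.04872
V̂(ȳ_st) = 12.4601

V̂(ȳ_st) ≈ 12.5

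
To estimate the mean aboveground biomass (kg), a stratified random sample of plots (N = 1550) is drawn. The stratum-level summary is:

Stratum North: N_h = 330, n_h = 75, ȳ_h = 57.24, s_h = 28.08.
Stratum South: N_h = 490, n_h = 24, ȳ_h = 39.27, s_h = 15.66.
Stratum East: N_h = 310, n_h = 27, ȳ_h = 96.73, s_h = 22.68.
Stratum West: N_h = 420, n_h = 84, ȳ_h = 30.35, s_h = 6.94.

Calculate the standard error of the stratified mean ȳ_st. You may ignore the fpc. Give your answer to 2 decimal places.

V̂(ȳ_st) = Σ W_h² s_h²/n_h, with W_h = N_h/N and N = 1550:
  stratum North: (330/1550)²·28.08²/75 = 0.476538
  stratum South: (490/1550)²·15.66²/24 = 1.02118
  stratum East: (310/1550)²·22.68²/27 = 0.762048
  stratum West: (420/1550)²·6.94²/84 = 0.0420993
V̂(ȳ_st) = 2.30186
SE(ȳ_st) = √2.30186 = 1.51719

SE(ȳ_st) ≈ 1.52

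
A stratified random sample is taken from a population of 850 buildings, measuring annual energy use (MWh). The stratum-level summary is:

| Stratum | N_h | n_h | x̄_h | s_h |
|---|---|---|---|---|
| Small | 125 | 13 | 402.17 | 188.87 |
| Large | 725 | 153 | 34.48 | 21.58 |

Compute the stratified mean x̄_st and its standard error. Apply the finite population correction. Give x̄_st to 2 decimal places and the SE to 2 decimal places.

x̄_st ≈ 88.55, SE ≈ 7.41

x̄_st = Σ W_h x̄_h = (125·402.17 + 725·34.48)/850 = 88.55206
V̂(x̄_st) = Σ W_h² (1 − n_h/N_h) s_h²/n_h, with W_h = N_h/N and N = 850:
  stratum Small: (125/850)²·(1 − 13/125)·188.87²/13 = 53.1708
  stratum Large: (725/850)²·(1 − 153/725)·21.58²/153 = 1.74706
V̂(x̄_st) = 54.9178
SE(x̄_st) = √54.9178 = 7.41066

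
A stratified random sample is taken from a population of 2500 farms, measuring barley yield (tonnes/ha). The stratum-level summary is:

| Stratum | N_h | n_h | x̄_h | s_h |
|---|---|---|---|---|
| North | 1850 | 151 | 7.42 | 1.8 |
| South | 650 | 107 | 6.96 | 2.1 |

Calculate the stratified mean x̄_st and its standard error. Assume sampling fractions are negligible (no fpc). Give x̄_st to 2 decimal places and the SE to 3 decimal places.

x̄_st ≈ 7.30, SE ≈ 0.121

x̄_st = Σ W_h x̄_h = (1850·7.42 + 650·6.96)/2500 = 7.30040
V̂(x̄_st) = Σ W_h² s_h²/n_h, with W_h = N_h/N and N = 2500:
  stratum North: (1850/2500)²·1.8²/151 = 0.0117498
  stratum South: (650/2500)²·2.1²/107 = 0.00278613
V̂(x̄_st) = 0.014536
SE(x̄_st) = √0.014536 = 0.120565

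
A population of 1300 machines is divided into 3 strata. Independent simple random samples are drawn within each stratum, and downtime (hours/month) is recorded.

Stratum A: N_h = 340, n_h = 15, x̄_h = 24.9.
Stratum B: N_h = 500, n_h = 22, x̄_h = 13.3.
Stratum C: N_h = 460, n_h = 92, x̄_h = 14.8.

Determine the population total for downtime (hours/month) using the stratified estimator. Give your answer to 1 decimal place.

τ̂_st ≈ 21924.0

τ̂_st = Σ N_h x̄_h = 340·24.9 + 500·13.3 + 460·14.8 = 21924.0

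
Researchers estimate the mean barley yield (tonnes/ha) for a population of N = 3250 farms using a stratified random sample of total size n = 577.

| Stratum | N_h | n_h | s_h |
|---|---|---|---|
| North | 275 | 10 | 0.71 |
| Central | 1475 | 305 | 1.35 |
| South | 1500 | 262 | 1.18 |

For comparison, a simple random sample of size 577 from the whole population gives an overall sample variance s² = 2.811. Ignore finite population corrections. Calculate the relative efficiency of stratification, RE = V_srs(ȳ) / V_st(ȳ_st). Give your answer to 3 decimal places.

RE ≈ 1.789

V̂(ȳ_st) = Σ W_h² s_h²/n_h, with W_h = N_h/N and N = 3250:
  stratum North: (275/3250)²·0.71²/10 = 0.000360924
  stratum Central: (1475/3250)²·1.35²/305 = 0.00123079
  stratum South: (1500/3250)²·1.18²/262 = 0.00113208
V_st = 0.0027238
V_srs = s²/n = 2.811/577 = 0.00487175
Relative efficiency = V_srs / V_st = 0.00487175/0.0027238 = 1.7886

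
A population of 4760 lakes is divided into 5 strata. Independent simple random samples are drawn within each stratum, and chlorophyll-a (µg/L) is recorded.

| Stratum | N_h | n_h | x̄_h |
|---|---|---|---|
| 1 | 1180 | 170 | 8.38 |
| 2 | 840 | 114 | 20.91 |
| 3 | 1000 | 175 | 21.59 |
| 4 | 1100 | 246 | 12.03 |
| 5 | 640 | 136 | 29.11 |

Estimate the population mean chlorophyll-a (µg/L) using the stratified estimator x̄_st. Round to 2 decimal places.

N = Σ N_h = 4760. Stratum weights W_h = N_h/N.
x̄_st = (1180·8.38 + 840·20.91 + 1000·21.59 + 1100·12.03 + 640·29.11) / 4760 = 16.9971

x̄_st ≈ 17.00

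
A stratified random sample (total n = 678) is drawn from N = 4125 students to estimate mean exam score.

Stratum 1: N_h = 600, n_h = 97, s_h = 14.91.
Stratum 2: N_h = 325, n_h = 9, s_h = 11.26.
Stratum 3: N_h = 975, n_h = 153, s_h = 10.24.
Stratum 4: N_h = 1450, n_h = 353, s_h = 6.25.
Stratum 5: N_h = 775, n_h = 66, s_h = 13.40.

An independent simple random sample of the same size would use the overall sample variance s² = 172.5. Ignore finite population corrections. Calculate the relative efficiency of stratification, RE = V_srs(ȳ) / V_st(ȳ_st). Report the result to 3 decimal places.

RE ≈ 0.896

V̂(ȳ_st) = Σ W_h² s_h²/n_h, with W_h = N_h/N and N = 4125:
  stratum 1: (600/4125)²·14.91²/97 = 0.0484884
  stratum 2: (325/4125)²·11.26²/9 = 0.0874486
  stratum 3: (975/4125)²·10.24²/153 = 0.0382886
  stratum 4: (1450/4125)²·6.25²/353 = 0.0136733
  stratum 5: (775/4125)²·13.40²/66 = 0.0960331
V_st = 0.283932
V_srs = s²/n = 172.5/678 = 0.254425
Relative efficiency = V_srs / V_st = 0.254425/0.283932 = 0.8961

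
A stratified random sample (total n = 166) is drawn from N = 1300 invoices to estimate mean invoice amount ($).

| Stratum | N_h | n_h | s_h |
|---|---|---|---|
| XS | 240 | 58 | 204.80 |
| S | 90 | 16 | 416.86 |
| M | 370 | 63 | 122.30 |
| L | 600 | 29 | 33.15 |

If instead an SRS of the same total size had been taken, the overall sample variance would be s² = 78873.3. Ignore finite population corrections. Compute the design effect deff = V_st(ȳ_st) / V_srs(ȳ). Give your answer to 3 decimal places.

V̂(ȳ_st) = Σ W_h² s_h²/n_h, with W_h = N_h/N and N = 1300:
  stratum XS: (240/1300)²·204.80²/58 = 24.6472
  stratum S: (90/1300)²·416.86²/16 = 52.0546
  stratum M: (370/1300)²·122.30²/63 = 19.2322
  stratum L: (600/1300)²·33.15²/29 = 8.07207
V_st = 104.006
V_srs = s²/n = 78873.3/166 = 475.14
deff = V_st / V_srs = 104.006/475.14 = 0.2189

deff ≈ 0.219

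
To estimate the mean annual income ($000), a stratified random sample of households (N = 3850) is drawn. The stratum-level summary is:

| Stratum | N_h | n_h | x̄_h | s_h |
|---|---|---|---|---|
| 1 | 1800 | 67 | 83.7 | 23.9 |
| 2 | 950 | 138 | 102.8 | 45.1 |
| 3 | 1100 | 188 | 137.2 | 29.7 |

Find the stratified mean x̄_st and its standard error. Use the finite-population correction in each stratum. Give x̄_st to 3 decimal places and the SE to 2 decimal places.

x̄_st = Σ W_h x̄_h = (1800·83.7 + 950·102.8 + 1100·137.2)/3850 = 103.69870
V̂(x̄_st) = Σ W_h² (1 − n_h/N_h) s_h²/n_h, with W_h = N_h/N and N = 3850:
  stratum 1: (1800/3850)²·(1 − 67/1800)·23.9²/67 = 1.7942
  stratum 2: (950/3850)²·(1 − 138/950)·45.1²/138 = 0.767065
  stratum 3: (1100/3850)²·(1 − 188/1100)·29.7²/188 = 0.317557
V̂(x̄_st) = 2.87882
SE(x̄_st) = √2.87882 = 1.69671

x̄_st ≈ 103.699, SE ≈ 1.70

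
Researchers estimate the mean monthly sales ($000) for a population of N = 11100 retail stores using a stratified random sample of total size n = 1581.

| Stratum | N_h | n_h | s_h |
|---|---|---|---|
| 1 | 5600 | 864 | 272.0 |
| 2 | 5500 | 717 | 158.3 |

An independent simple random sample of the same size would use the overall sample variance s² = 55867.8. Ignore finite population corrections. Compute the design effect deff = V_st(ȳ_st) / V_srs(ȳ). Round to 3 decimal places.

V̂(ȳ_st) = Σ W_h² s_h²/n_h, with W_h = N_h/N and N = 11100:
  stratum 1: (5600/11100)²·272.0²/864 = 21.7949
  stratum 2: (5500/11100)²·158.3²/717 = 8.58069
V_st = 30.3756
V_srs = s²/n = 55867.8/1581 = 35.337
deff = V_st / V_srs = 30.3756/35.337 = 0.8596

deff ≈ 0.860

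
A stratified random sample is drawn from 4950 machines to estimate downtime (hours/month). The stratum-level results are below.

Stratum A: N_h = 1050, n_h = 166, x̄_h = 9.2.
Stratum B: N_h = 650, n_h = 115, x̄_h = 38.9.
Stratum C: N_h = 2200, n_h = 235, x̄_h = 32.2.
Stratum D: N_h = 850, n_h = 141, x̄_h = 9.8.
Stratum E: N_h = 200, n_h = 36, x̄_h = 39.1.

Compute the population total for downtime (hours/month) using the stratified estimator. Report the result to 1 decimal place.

τ̂_st = Σ N_h x̄_h = 1050·9.2 + 650·38.9 + 2200·32.2 + 850·9.8 + 200·39.1 = 121935.0

τ̂_st ≈ 121935.0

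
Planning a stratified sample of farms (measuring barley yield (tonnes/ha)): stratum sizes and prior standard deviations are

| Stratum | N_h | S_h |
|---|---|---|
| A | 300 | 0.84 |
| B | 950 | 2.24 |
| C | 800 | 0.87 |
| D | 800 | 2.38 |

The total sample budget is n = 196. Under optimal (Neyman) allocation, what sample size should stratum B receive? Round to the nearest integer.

Neyman allocation: n_h = n · N_h S_h / Σ N_i S_i, with n = 196.
  stratum A: N_h·S_h = 300·0.84 = 252.00
  stratum B: N_h·S_h = 950·2.24 = 2128.00
  stratum C: N_h·S_h = 800·0.87 = 696.00
  stratum D: N_h·S_h = 800·2.38 = 1904.00
Σ N_h S_h = 4980.00
n for stratum B = 196·2128.00/4980.00 = 83.753 → 84

84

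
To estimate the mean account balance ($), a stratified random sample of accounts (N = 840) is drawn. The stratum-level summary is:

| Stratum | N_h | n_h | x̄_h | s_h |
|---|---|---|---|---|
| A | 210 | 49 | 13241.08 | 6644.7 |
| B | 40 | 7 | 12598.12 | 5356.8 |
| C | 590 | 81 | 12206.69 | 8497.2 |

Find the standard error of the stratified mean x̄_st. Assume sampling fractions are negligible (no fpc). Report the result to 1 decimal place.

V̂(x̄_st) = Σ W_h² s_h²/n_h, with W_h = N_h/N and N = 840:
  stratum A: (210/840)²·6644.7²/49 = 56316.4
  stratum B: (40/840)²·5356.8²/7 = 9295.53
  stratum C: (590/840)²·8497.2²/81 = 439756
V̂(x̄_st) = 505368
SE(x̄_st) = √505368 = 710.893

SE(x̄_st) ≈ 710.9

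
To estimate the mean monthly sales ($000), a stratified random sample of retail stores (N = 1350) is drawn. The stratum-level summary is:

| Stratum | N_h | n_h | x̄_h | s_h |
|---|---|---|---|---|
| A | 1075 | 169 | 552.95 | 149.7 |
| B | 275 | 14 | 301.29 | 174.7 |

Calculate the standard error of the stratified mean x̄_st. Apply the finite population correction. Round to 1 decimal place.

SE(x̄_st) ≈ 12.5

V̂(x̄_st) = Σ W_h² (1 − n_h/N_h) s_h²/n_h, with W_h = N_h/N and N = 1350:
  stratum A: (1075/1350)²·(1 − 169/1075)·149.7²/169 = 70.8641
  stratum B: (275/1350)²·(1 − 14/275)·174.7²/14 = 85.8546
V̂(x̄_st) = 156.719
SE(x̄_st) = √156.719 = 12.5187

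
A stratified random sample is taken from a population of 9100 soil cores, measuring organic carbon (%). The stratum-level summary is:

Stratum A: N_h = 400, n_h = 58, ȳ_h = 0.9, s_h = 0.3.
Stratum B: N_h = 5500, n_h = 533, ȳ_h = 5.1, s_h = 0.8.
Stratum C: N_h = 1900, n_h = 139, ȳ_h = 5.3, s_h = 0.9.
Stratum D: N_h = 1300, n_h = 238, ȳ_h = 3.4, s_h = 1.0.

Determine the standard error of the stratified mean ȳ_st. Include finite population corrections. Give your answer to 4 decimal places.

V̂(ȳ_st) = Σ W_h² (1 − n_h/N_h) s_h²/n_h, with W_h = N_h/N and N = 9100:
  stratum A: (400/9100)²·(1 − 58/400)·0.3²/58 = 2.56341e-06
  stratum B: (5500/9100)²·(1 − 533/5500)·0.8²/533 = 0.00039612
  stratum C: (1900/9100)²·(1 − 139/1900)·0.9²/139 = 0.000235451
  stratum D: (1300/9100)²·(1 − 238/1300)·1.0²/238 = 7.005e-05
V̂(ȳ_st) = 0.000704184
SE(ȳ_st) = √0.000704184 = 0.0265365

SE(ȳ_st) ≈ 0.0265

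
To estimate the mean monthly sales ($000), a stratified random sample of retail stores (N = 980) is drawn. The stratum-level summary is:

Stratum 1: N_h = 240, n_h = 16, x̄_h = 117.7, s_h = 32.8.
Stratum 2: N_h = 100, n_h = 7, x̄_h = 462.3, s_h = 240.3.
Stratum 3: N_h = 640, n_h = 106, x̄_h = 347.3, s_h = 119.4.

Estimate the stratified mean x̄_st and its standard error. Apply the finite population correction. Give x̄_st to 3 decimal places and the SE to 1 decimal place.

x̄_st ≈ 302.806, SE ≈ 11.5

x̄_st = Σ W_h x̄_h = (240·117.7 + 100·462.3 + 640·347.3)/980 = 302.80612
V̂(x̄_st) = Σ W_h² (1 − n_h/N_h) s_h²/n_h, with W_h = N_h/N and N = 980:
  stratum 1: (240/980)²·(1 − 16/240)·32.8²/16 = 3.76387
  stratum 2: (100/980)²·(1 − 7/100)·240.3²/7 = 79.8804
  stratum 3: (640/980)²·(1 − 106/640)·119.4²/106 = 47.8599
V̂(x̄_st) = 131.504
SE(x̄_st) = √131.504 = 11.4675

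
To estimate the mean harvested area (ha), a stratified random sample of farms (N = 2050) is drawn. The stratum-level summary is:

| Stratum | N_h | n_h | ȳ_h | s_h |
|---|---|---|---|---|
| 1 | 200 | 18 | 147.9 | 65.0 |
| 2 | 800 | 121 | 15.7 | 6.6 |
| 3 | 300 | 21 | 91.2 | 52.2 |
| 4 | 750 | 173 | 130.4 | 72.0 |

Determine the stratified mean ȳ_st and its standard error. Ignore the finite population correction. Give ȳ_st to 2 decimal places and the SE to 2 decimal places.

ȳ_st = Σ W_h ȳ_h = (200·147.9 + 800·15.7 + 300·91.2 + 750·130.4)/2050 = 81.60976
V̂(ȳ_st) = Σ W_h² s_h²/n_h, with W_h = N_h/N and N = 2050:
  stratum 1: (200/2050)²·65.0²/18 = 2.23412
  stratum 2: (800/2050)²·6.6²/121 = 0.0548245
  stratum 3: (300/2050)²·52.2²/21 = 2.77879
  stratum 4: (750/2050)²·72.0²/173 = 4.01082
V̂(ȳ_st) = 9.07856
SE(ȳ_st) = √9.07856 = 3.01307

ȳ_st ≈ 81.61, SE ≈ 3.01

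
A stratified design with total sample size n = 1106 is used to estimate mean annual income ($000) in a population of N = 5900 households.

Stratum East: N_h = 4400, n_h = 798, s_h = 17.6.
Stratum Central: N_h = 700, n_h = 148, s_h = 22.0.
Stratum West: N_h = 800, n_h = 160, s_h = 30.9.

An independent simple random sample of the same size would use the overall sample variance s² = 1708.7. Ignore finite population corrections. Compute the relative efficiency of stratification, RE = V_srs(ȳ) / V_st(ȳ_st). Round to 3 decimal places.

RE ≈ 4.157

V̂(ȳ_st) = Σ W_h² s_h²/n_h, with W_h = N_h/N and N = 5900:
  stratum East: (4400/5900)²·17.6²/798 = 0.215886
  stratum Central: (700/5900)²·22.0²/148 = 0.0460337
  stratum West: (800/5900)²·30.9²/160 = 0.109717
V_st = 0.371636
V_srs = s²/n = 1708.7/1106 = 1.54494
Relative efficiency = V_srs / V_st = 1.54494/0.371636 = 4.1571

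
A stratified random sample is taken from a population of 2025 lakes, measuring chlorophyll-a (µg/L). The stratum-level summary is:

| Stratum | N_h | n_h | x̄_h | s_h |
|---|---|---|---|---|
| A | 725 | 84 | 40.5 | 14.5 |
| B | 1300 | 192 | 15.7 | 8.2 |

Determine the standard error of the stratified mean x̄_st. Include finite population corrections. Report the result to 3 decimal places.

SE(x̄_st) ≈ 0.638

V̂(x̄_st) = Σ W_h² (1 − n_h/N_h) s_h²/n_h, with W_h = N_h/N and N = 2025:
  stratum A: (725/2025)²·(1 − 84/725)·14.5²/84 = 0.283663
  stratum B: (1300/2025)²·(1 − 192/1300)·8.2²/192 = 0.123015
V̂(x̄_st) = 0.406678
SE(x̄_st) = √0.406678 = 0.637713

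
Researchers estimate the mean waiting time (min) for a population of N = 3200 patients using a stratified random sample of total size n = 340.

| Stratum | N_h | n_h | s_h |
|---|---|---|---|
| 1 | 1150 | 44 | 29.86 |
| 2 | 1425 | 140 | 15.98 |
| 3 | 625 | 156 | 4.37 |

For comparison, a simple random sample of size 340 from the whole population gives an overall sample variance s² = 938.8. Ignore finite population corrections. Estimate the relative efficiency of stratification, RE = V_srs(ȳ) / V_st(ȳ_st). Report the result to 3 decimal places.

V̂(ȳ_st) = Σ W_h² s_h²/n_h, with W_h = N_h/N and N = 3200:
  stratum 1: (1150/3200)²·29.86²/44 = 2.61711
  stratum 2: (1425/3200)²·15.98²/140 = 0.361706
  stratum 3: (625/3200)²·4.37²/156 = 0.0046698
V_st = 2.98349
V_srs = s²/n = 938.8/340 = 2.76118
Relative efficiency = V_srs / V_st = 2.76118/2.98349 = 0.9255

RE ≈ 0.925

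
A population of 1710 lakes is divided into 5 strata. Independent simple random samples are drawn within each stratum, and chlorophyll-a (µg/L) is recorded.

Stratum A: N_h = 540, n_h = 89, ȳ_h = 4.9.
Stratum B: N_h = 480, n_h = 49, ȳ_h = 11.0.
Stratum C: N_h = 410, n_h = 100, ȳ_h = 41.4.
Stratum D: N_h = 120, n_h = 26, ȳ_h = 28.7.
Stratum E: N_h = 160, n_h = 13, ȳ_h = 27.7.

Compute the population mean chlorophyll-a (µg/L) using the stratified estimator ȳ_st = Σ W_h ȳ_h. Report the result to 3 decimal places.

ȳ_st ≈ 19.167

N = Σ N_h = 1710. Stratum weights W_h = N_h/N.
ȳ_st = (540·4.9 + 480·11.0 + 410·41.4 + 120·28.7 + 160·27.7) / 1710 = 19.16725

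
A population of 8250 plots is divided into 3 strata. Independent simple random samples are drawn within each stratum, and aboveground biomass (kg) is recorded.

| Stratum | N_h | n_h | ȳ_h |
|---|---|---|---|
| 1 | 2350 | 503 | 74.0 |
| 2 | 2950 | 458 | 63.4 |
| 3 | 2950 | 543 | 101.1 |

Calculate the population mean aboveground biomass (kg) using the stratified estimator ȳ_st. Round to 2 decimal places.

N = Σ N_h = 8250. Stratum weights W_h = N_h/N.
ȳ_st = (2350·74.0 + 2950·63.4 + 2950·101.1) / 8250 = 79.9000

ȳ_st ≈ 79.90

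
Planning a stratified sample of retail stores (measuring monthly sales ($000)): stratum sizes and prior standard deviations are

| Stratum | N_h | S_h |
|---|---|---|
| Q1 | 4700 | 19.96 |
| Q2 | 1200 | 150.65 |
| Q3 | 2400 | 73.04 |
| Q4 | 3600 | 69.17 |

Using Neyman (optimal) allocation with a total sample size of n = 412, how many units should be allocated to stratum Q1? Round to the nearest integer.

Neyman allocation: n_h = n · N_h S_h / Σ N_i S_i, with n = 412.
  stratum Q1: N_h·S_h = 4700·19.96 = 93812.00
  stratum Q2: N_h·S_h = 1200·150.65 = 180780.00
  stratum Q3: N_h·S_h = 2400·73.04 = 175296.00
  stratum Q4: N_h·S_h = 3600·69.17 = 249012.00
Σ N_h S_h = 698900.00
n for stratum Q1 = 412·93812.00/698900.00 = 55.302 → 55

55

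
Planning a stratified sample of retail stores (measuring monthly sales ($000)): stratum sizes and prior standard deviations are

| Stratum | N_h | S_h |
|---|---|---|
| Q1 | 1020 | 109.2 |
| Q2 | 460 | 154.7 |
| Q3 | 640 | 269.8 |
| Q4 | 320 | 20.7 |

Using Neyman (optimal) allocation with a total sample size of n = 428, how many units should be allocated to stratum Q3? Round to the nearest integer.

204

Neyman allocation: n_h = n · N_h S_h / Σ N_i S_i, with n = 428.
  stratum Q1: N_h·S_h = 1020·109.2 = 111384.00
  stratum Q2: N_h·S_h = 460·154.7 = 71162.00
  stratum Q3: N_h·S_h = 640·269.8 = 172672.00
  stratum Q4: N_h·S_h = 320·20.7 = 6624.00
Σ N_h S_h = 361842.00
n for stratum Q3 = 428·172672.00/361842.00 = 204.243 → 204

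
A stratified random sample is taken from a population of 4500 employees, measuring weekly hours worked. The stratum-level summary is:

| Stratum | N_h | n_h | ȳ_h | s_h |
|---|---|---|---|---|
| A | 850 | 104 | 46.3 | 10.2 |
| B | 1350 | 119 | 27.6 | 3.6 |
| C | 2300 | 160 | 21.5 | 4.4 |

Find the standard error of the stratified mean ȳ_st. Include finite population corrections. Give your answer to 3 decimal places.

SE(ȳ_st) ≈ 0.264

V̂(ȳ_st) = Σ W_h² (1 − n_h/N_h) s_h²/n_h, with W_h = N_h/N and N = 4500:
  stratum A: (850/4500)²·(1 − 104/850)·10.2²/104 = 0.0313256
  stratum B: (1350/4500)²·(1 − 119/1350)·3.6²/119 = 0.00893768
  stratum C: (2300/4500)²·(1 − 160/2300)·4.4²/160 = 0.0294105
V̂(ȳ_st) = 0.0696738
SE(ȳ_st) = √0.0696738 = 0.263958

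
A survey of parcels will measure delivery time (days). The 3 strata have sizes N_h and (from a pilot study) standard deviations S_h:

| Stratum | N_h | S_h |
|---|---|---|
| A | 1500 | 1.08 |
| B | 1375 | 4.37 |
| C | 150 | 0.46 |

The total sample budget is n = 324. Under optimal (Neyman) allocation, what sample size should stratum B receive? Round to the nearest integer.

253

Neyman allocation: n_h = n · N_h S_h / Σ N_i S_i, with n = 324.
  stratum A: N_h·S_h = 1500·1.08 = 1620.00
  stratum B: N_h·S_h = 1375·4.37 = 6008.75
  stratum C: N_h·S_h = 150·0.46 = 69.00
Σ N_h S_h = 7697.75
n for stratum B = 324·6008.75/7697.75 = 252.910 → 253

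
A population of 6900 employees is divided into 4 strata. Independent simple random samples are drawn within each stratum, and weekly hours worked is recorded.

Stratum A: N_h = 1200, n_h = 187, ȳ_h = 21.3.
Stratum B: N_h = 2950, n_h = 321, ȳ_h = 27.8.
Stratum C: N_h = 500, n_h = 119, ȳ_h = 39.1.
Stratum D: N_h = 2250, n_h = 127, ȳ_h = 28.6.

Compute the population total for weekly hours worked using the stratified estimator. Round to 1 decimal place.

τ̂_st ≈ 191470.0

τ̂_st = Σ N_h ȳ_h = 1200·21.3 + 2950·27.8 + 500·39.1 + 2250·28.6 = 191470.0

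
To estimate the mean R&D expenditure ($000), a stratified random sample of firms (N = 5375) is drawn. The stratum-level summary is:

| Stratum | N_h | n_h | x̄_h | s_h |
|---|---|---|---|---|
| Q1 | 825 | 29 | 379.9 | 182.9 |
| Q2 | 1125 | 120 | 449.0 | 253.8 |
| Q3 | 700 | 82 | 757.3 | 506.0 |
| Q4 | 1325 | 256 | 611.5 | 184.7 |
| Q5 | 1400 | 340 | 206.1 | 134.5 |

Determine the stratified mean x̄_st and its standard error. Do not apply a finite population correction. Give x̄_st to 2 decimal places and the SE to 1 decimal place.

x̄_st ≈ 455.34, SE ≈ 10.7

x̄_st = Σ W_h x̄_h = (825·379.9 + 1125·449.0 + 700·757.3 + 1325·611.5 + 1400·206.1)/5375 = 455.33581
V̂(x̄_st) = Σ W_h² s_h²/n_h, with W_h = N_h/N and N = 5375:
  stratum Q1: (825/5375)²·182.9²/29 = 27.1757
  stratum Q2: (1125/5375)²·253.8²/120 = 23.5153
  stratum Q3: (700/5375)²·506.0²/82 = 52.9574
  stratum Q4: (1325/5375)²·184.7²/256 = 8.09783
  stratum Q5: (1400/5375)²·134.5²/340 = 3.60965
V̂(x̄_st) = 115.356
SE(x̄_st) = √115.356 = 10.7404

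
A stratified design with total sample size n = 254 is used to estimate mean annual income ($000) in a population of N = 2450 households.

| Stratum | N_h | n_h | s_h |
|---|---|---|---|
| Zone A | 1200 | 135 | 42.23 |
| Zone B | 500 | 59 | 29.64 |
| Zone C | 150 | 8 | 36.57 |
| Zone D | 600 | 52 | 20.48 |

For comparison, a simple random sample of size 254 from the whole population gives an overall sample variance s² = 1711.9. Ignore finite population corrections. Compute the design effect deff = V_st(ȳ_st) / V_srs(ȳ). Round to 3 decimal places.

deff ≈ 0.727

V̂(ȳ_st) = Σ W_h² s_h²/n_h, with W_h = N_h/N and N = 2450:
  stratum Zone A: (1200/2450)²·42.23²/135 = 3.16912
  stratum Zone B: (500/2450)²·29.64²/59 = 0.620172
  stratum Zone C: (150/2450)²·36.57²/8 = 0.626629
  stratum Zone D: (600/2450)²·20.48²/52 = 0.483757
V_st = 4.89968
V_srs = s²/n = 1711.9/254 = 6.73976
deff = V_st / V_srs = 4.89968/6.73976 = 0.7270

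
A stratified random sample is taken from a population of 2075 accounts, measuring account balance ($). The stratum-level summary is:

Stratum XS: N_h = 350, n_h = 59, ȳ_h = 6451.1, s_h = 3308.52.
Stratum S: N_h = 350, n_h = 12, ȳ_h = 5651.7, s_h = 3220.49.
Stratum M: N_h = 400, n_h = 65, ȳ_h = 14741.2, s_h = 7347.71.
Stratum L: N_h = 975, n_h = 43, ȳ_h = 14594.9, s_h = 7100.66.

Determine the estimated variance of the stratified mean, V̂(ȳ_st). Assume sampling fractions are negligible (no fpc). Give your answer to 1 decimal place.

V̂(ȳ_st) ≈ 319616.5

V̂(ȳ_st) = Σ W_h² s_h²/n_h, with W_h = N_h/N and N = 2075:
  stratum XS: (350/2075)²·3308.52²/59 = 5278.56
  stratum S: (350/2075)²·3220.49²/12 = 24590.2
  stratum M: (400/2075)²·7347.71²/65 = 30865.6
  stratum L: (975/2075)²·7100.66²/43 = 258882
V̂(ȳ_st) = 319616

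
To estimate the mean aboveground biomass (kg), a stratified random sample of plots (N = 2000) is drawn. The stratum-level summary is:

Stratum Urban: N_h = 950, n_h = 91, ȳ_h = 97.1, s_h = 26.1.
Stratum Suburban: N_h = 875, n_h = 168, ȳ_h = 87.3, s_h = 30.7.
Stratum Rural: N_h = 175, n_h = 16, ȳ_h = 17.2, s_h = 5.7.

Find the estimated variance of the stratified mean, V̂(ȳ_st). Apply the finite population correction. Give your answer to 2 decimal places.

V̂(ȳ_st) = Σ W_h² (1 − n_h/N_h) s_h²/n_h, with W_h = N_h/N and N = 2000:
  stratum Urban: (950/2000)²·(1 − 91/950)·26.1²/91 = 1.5272
  stratum Suburban: (875/2000)²·(1 − 168/875)·30.7²/168 = 0.867631
  stratum Rural: (175/2000)²·(1 − 16/175)·5.7²/16 = 0.0141255
V̂(ȳ_st) = 2.40896

V̂(ȳ_st) ≈ 2.41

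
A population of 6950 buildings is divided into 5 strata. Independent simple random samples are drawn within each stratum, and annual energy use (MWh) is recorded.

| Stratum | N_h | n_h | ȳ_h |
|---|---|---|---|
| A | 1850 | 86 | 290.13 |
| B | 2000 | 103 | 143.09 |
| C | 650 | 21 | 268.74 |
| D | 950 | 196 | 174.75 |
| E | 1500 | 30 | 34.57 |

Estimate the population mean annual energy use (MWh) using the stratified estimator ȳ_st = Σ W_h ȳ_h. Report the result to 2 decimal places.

ȳ_st ≈ 174.89

N = Σ N_h = 6950. Stratum weights W_h = N_h/N.
ȳ_st = (1850·290.13 + 2000·143.09 + 650·268.74 + 950·174.75 + 1500·34.57) / 6950 = 174.8876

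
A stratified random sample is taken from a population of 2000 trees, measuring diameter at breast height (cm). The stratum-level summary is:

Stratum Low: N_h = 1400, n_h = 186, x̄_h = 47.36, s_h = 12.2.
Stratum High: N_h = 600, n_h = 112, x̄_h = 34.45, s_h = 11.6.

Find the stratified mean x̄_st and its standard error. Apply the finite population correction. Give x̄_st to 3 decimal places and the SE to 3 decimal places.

x̄_st = Σ W_h x̄_h = (1400·47.36 + 600·34.45)/2000 = 43.48700
V̂(x̄_st) = Σ W_h² (1 − n_h/N_h) s_h²/n_h, with W_h = N_h/N and N = 2000:
  stratum Low: (1400/2000)²·(1 − 186/1400)·12.2²/186 = 0.340011
  stratum High: (600/2000)²·(1 − 112/600)·11.6²/112 = 0.0879446
V̂(x̄_st) = 0.427956
SE(x̄_st) = √0.427956 = 0.654183

x̄_st ≈ 43.487, SE ≈ 0.654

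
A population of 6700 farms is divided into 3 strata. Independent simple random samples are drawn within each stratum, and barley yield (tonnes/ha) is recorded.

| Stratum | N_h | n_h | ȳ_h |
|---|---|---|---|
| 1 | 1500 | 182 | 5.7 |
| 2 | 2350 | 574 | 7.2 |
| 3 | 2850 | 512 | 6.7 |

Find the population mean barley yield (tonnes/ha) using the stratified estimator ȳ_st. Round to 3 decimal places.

ȳ_st ≈ 6.651

N = Σ N_h = 6700. Stratum weights W_h = N_h/N.
ȳ_st = (1500·5.7 + 2350·7.2 + 2850·6.7) / 6700 = 6.65149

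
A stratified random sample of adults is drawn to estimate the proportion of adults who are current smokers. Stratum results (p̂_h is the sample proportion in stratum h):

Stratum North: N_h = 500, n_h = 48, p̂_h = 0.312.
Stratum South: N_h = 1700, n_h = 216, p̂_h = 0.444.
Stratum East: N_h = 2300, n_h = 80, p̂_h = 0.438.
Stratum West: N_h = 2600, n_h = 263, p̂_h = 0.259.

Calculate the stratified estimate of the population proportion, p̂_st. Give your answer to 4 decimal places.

N = 7100; stratum weights W_h = N_h/N.
p̂_st = Σ W_h p̂_h = (500·0.312 + 1700·0.444 + 2300·0.438 + 2600·0.259)/7100 = 0.36501

p̂_st ≈ 0.3650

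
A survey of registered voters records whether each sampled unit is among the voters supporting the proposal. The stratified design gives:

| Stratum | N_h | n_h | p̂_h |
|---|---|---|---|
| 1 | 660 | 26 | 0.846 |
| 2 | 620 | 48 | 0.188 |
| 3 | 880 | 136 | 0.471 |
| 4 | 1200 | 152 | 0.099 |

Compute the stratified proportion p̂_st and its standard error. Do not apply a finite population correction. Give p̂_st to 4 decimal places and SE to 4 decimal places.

p̂_st ≈ 0.3596, SE ≈ 0.0227

N = 3360; stratum weights W_h = N_h/N.
p̂_st = Σ W_h p̂_h = (660·0.846 + 620·0.188 + 880·0.471 + 1200·0.099)/3360 = 0.35958
V̂(p̂_st) = Σ W_h² p̂_h(1−p̂_h)/(n_h−1):
  stratum 1: (660/3360)²·0.846·0.154/25 = 0.000201076
  stratum 2: (620/3360)²·0.188·0.812/47 = 0.000110591
  stratum 3: (880/3360)²·0.471·0.529/135 = 0.000126599
  stratum 4: (1200/3360)²·0.099·0.901/151 = 7.53472e-05
V̂(p̂_st) = 0.000513613; SE = √V̂ = 0.022663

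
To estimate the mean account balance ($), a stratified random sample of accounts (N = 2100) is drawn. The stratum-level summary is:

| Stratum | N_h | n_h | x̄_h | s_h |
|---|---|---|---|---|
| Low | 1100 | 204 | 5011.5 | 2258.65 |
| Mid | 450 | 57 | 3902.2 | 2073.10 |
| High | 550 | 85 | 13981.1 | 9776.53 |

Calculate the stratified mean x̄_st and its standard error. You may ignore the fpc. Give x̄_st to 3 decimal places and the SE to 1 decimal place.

x̄_st ≈ 7122.974, SE ≈ 295.7

x̄_st = Σ W_h x̄_h = (1100·5011.5 + 450·3902.2 + 550·13981.1)/2100 = 7122.97381
V̂(x̄_st) = Σ W_h² s_h²/n_h, with W_h = N_h/N and N = 2100:
  stratum Low: (1100/2100)²·2258.65²/204 = 6861.43
  stratum Mid: (450/2100)²·2073.10²/57 = 3462.2
  stratum High: (550/2100)²·9776.53²/85 = 77132.5
V̂(x̄_st) = 87456.1
SE(x̄_st) = √87456.1 = 295.73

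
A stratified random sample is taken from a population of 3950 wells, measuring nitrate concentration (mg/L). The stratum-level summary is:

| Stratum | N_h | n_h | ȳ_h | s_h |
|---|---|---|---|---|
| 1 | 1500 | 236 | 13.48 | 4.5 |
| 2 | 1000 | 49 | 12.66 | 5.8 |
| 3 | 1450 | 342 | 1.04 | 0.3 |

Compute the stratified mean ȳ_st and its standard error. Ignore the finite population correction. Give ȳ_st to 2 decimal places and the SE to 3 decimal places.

ȳ_st = Σ W_h ȳ_h = (1500·13.48 + 1000·12.66 + 1450·1.04)/3950 = 8.70582
V̂(ȳ_st) = Σ W_h² s_h²/n_h, with W_h = N_h/N and N = 3950:
  stratum 1: (1500/3950)²·4.5²/236 = 0.0123738
  stratum 2: (1000/3950)²·5.8²/49 = 0.0440013
  stratum 3: (1450/3950)²·0.3²/342 = 3.54616e-05
V̂(ȳ_st) = 0.0564105
SE(ȳ_st) = √0.0564105 = 0.237509

ȳ_st ≈ 8.71, SE ≈ 0.238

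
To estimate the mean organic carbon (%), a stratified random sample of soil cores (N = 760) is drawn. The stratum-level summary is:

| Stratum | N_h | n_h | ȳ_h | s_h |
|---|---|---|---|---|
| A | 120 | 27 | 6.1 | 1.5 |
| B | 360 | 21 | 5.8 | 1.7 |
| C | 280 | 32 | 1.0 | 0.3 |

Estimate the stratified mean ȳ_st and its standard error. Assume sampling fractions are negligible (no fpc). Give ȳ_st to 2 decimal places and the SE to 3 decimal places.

ȳ_st = Σ W_h ȳ_h = (120·6.1 + 360·5.8 + 280·1.0)/760 = 4.07895
V̂(ȳ_st) = Σ W_h² s_h²/n_h, with W_h = N_h/N and N = 760:
  stratum A: (120/760)²·1.5²/27 = 0.00207756
  stratum B: (360/760)²·1.7²/21 = 0.0308785
  stratum C: (280/760)²·0.3²/32 = 0.000381752
V̂(ȳ_st) = 0.0333378
SE(ȳ_st) = √0.0333378 = 0.182586

ȳ_st ≈ 4.08, SE ≈ 0.183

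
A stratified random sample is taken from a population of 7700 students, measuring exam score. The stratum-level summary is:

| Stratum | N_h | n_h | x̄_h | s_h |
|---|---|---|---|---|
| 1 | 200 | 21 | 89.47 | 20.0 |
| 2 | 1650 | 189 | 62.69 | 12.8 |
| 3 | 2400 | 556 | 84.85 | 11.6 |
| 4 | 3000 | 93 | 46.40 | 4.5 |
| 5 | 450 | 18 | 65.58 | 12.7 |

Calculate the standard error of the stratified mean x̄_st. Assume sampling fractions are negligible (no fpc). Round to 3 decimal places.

V̂(x̄_st) = Σ W_h² s_h²/n_h, with W_h = N_h/N and N = 7700:
  stratum 1: (200/7700)²·20.0²/21 = 0.0128505
  stratum 2: (1650/7700)²·12.8²/189 = 0.0398056
  stratum 3: (2400/7700)²·11.6²/556 = 0.0235116
  stratum 4: (3000/7700)²·4.5²/93 = 0.0330524
  stratum 5: (450/7700)²·12.7²/18 = 0.030604
V̂(x̄_st) = 0.139824
SE(x̄_st) = √0.139824 = 0.373931

SE(x̄_st) ≈ 0.374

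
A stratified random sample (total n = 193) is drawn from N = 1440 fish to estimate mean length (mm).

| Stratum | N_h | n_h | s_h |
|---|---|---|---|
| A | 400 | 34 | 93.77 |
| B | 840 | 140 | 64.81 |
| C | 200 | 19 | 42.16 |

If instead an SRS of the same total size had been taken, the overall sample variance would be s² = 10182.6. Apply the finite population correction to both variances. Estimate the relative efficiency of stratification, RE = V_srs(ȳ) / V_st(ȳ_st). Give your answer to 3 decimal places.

RE ≈ 1.609

V̂(ȳ_st) = Σ W_h² (1 − n_h/N_h) s_h²/n_h, with W_h = N_h/N and N = 1440:
  stratum A: (400/1440)²·(1 − 34/400)·93.77²/34 = 18.2585
  stratum B: (840/1440)²·(1 − 140/840)·64.81²/140 = 8.50763
  stratum C: (200/1440)²·(1 − 19/200)·42.16²/19 = 1.63317
V_st = 28.3993
V_srs = (1 − 193/1440)·10182.6/193 = 45.6883
Relative efficiency = V_srs / V_st = 45.6883/28.3993 = 1.6088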